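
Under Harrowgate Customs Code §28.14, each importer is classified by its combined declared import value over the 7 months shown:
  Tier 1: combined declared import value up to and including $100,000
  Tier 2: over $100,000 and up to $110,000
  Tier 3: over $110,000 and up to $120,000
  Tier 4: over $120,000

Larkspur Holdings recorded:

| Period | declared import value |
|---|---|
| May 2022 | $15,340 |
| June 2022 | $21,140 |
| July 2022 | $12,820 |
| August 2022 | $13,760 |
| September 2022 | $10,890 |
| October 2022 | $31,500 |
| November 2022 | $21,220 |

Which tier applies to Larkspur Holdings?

Tier 4

Combined declared import value: $15,340 + $21,140 + $12,820 + $13,760 + $10,890 + $31,500 + $21,220 = $126,670.
$126,670 > $120,000, so Tier 4 applies.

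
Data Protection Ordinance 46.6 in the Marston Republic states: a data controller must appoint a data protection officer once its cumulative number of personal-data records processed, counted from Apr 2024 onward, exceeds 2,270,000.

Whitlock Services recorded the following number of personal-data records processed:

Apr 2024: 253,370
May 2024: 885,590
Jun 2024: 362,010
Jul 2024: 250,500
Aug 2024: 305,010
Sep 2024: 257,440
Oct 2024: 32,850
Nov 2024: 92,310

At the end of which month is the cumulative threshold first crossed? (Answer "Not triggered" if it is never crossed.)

Through Apr 2024: 253,370
Through May 2024: 1,138,960
Through Jun 2024: 1,500,970
Through Jul 2024: 1,751,470
Through Aug 2024: 2,056,480
Through Sep 2024: 2,313,920 ← exceeds threshold

Sep 2024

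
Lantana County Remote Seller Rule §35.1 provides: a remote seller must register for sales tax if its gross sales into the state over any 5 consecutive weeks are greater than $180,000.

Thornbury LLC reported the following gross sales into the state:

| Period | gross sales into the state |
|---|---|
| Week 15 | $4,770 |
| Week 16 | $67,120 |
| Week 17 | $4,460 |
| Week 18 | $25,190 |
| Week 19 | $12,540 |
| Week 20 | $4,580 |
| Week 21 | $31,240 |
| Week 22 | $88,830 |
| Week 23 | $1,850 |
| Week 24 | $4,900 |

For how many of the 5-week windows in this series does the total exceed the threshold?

Week 15–Week 19: $4,770 + $67,120 + $4,460 + $25,190 + $12,540 = $114,080 (under)
Week 16–Week 20: $67,120 + $4,460 + $25,190 + $12,540 + $4,580 = $113,890 (under)
Week 17–Week 21: $4,460 + $25,190 + $12,540 + $4,580 + $31,240 = $78,010 (under)
Week 18–Week 22: $25,190 + $12,540 + $4,580 + $31,240 + $88,830 = $162,380 (under)
Week 19–Week 23: $12,540 + $4,580 + $31,240 + $88,830 + $1,850 = $139,040 (under)
Week 20–Week 24: $4,580 + $31,240 + $88,830 + $1,850 + $4,900 = $131,400 (under)
0 windows exceed the threshold.

0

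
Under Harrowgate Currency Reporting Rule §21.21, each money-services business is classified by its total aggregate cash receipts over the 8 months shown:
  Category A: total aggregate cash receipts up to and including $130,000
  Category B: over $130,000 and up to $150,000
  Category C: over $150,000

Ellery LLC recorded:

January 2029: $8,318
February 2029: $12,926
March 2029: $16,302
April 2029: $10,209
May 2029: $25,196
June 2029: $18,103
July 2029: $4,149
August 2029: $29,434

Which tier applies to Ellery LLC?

Category A

Total aggregate cash receipts: $8,318 + $12,926 + $16,302 + $10,209 + $25,196 + $18,103 + $4,149 + $29,434 = $124,637.
$124,637 ≤ $130,000, so Category A applies.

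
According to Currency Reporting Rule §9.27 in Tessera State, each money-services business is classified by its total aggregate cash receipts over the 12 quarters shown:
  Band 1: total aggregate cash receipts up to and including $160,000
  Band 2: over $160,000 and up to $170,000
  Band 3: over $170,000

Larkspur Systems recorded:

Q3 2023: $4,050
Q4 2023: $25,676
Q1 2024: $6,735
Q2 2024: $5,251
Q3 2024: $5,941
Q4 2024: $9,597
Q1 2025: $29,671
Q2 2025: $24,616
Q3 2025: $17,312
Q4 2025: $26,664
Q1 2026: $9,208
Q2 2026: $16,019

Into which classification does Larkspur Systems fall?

Band 3

Total aggregate cash receipts: $4,050 + $25,676 + $6,735 + $5,251 + $5,941 + $9,597 + $29,671 + $24,616 + $17,312 + $26,664 + $9,208 + $16,019 = $180,740.
$180,740 > $170,000, so Band 3 applies.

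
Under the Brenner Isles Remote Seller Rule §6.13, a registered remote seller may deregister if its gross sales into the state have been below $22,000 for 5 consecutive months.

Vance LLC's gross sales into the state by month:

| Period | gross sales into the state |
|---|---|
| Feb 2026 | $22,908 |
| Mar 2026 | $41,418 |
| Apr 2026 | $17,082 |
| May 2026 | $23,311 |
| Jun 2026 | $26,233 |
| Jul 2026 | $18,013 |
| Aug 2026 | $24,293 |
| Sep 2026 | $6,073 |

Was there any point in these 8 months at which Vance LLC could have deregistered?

No

Months below $22,000: Apr 2026, Jul 2026, Sep 2026.
Longest run of consecutive months below the threshold: 1.
1 < 5, so Vance LLC never became eligible.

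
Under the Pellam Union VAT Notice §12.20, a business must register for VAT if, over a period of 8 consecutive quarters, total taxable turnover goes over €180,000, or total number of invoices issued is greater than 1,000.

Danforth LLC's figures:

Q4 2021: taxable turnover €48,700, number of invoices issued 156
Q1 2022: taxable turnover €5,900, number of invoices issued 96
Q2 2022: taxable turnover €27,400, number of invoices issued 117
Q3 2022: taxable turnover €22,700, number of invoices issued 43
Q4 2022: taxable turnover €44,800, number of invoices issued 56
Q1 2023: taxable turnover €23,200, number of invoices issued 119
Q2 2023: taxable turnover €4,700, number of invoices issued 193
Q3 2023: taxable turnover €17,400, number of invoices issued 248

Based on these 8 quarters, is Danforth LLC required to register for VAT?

Total taxable turnover: €48,700 + €5,900 + €27,400 + €22,700 + €44,800 + €23,200 + €4,700 + €17,400 = €194,800 (> €180,000).
Total number of invoices issued: 156 + 96 + 117 + 43 + 56 + 119 + 193 + 248 = 1,028 (> 1,000).
The test is 'or': at least one threshold is exceeded.

Yes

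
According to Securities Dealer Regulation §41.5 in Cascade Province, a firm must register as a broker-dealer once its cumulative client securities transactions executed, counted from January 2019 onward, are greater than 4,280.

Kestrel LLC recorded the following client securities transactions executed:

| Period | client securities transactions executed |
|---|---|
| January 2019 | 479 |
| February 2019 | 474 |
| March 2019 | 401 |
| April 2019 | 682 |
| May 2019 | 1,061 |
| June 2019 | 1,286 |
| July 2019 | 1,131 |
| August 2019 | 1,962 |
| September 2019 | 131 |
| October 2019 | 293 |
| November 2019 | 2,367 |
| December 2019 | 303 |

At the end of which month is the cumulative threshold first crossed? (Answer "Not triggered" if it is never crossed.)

June 2019

Through January 2019: 479
Through February 2019: 953
Through March 2019: 1,354
Through April 2019: 2,036
Through May 2019: 3,097
Through June 2019: 4,383 ← exceeds threshold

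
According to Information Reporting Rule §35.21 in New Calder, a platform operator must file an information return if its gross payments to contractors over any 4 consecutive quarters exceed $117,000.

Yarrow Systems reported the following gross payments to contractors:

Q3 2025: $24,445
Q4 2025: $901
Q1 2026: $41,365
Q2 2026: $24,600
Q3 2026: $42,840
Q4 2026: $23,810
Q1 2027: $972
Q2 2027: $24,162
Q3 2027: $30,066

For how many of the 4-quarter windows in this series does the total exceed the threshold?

Q3 2025–Q2 2026: $24,445 + $901 + $41,365 + $24,600 = $91,311 (under)
Q4 2025–Q3 2026: $901 + $41,365 + $24,600 + $42,840 = $109,706 (under)
Q1 2026–Q4 2026: $41,365 + $24,600 + $42,840 + $23,810 = $132,615 (over)
Q2 2026–Q1 2027: $24,600 + $42,840 + $23,810 + $972 = $92,222 (under)
Q3 2026–Q2 2027: $42,840 + $23,810 + $972 + $24,162 = $91,784 (under)
Q4 2026–Q3 2027: $23,810 + $972 + $24,162 + $30,066 = $79,010 (under)
1 window exceeds the threshold.

1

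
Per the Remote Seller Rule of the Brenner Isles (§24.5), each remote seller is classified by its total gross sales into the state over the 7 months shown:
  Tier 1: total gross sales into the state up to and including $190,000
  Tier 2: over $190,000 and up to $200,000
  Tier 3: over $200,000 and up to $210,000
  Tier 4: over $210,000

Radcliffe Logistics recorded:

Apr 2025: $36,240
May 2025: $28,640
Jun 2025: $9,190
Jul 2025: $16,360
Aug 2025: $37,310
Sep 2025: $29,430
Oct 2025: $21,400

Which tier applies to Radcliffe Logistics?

Total gross sales into the state: $36,240 + $28,640 + $9,190 + $16,360 + $37,310 + $29,430 + $21,400 = $178,570.
$178,570 ≤ $190,000, so Tier 1 applies.

Tier 1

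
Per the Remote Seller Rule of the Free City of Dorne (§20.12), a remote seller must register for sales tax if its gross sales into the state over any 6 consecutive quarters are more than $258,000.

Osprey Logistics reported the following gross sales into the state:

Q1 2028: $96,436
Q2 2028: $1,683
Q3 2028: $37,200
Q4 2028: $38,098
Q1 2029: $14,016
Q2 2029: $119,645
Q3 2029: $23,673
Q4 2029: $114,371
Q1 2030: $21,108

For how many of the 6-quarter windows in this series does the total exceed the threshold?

3

Q1 2028–Q2 2029: $96,436 + $1,683 + $37,200 + $38,098 + $14,016 + $119,645 = $307,078 (over)
Q2 2028–Q3 2029: $1,683 + $37,200 + $38,098 + $14,016 + $119,645 + $23,673 = $234,315 (under)
Q3 2028–Q4 2029: $37,200 + $38,098 + $14,016 + $119,645 + $23,673 + $114,371 = $347,003 (over)
Q4 2028–Q1 2030: $38,098 + $14,016 + $119,645 + $23,673 + $114,371 + $21,108 = $330,911 (over)
3 windows exceed the threshold.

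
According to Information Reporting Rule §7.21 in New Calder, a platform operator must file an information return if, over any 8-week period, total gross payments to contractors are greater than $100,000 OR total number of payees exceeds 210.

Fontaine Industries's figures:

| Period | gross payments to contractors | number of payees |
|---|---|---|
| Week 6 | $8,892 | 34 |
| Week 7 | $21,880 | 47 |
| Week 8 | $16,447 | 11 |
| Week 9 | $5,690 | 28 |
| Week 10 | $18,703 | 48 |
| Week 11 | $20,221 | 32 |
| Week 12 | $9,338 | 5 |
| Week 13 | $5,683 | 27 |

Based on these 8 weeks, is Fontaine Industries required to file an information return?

Total gross payments to contractors: $8,892 + $21,880 + $16,447 + $5,690 + $18,703 + $20,221 + $9,338 + $5,683 = $106,854 (> $100,000).
Total number of payees: 34 + 47 + 11 + 28 + 48 + 32 + 5 + 27 = 232 (> 210).
The test is 'or': at least one threshold is exceeded.

Yes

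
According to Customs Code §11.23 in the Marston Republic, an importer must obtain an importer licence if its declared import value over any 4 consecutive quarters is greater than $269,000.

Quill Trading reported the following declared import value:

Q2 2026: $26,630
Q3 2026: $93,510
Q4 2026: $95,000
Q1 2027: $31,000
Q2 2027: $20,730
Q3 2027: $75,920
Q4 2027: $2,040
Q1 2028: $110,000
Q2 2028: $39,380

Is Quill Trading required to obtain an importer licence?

No

Q2 2026–Q1 2027: $26,630 + $93,510 + $95,000 + $31,000 = $246,140 (under)
Q3 2026–Q2 2027: $93,510 + $95,000 + $31,000 + $20,730 = $240,240 (under)
Q4 2026–Q3 2027: $95,000 + $31,000 + $20,730 + $75,920 = $222,650 (under)
Q1 2027–Q4 2027: $31,000 + $20,730 + $75,920 + $2,040 = $129,690 (under)
Q2 2027–Q1 2028: $20,730 + $75,920 + $2,040 + $110,000 = $208,690 (under)
Q3 2027–Q2 2028: $75,920 + $2,040 + $110,000 + $39,380 = $227,340 (under)
No window exceeds $269,000.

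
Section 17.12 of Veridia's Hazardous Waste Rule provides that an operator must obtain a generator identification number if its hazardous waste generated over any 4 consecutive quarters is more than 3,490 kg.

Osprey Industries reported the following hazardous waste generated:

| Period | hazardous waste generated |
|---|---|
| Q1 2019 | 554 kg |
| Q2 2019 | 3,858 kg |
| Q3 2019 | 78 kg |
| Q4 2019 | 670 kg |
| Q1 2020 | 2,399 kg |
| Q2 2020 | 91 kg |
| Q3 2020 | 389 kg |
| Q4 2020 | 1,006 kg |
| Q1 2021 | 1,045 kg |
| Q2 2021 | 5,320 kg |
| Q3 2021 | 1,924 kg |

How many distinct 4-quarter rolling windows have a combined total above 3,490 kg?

Q1 2019–Q4 2019: 554 kg + 3,858 kg + 78 kg + 670 kg = 5,160 kg (over)
Q2 2019–Q1 2020: 3,858 kg + 78 kg + 670 kg + 2,399 kg = 7,005 kg (over)
Q3 2019–Q2 2020: 78 kg + 670 kg + 2,399 kg + 91 kg = 3,238 kg (under)
Q4 2019–Q3 2020: 670 kg + 2,399 kg + 91 kg + 389 kg = 3,549 kg (over)
Q1 2020–Q4 2020: 2,399 kg + 91 kg + 389 kg + 1,006 kg = 3,885 kg (over)
Q2 2020–Q1 2021: 91 kg + 389 kg + 1,006 kg + 1,045 kg = 2,531 kg (under)
Q3 2020–Q2 2021: 389 kg + 1,006 kg + 1,045 kg + 5,320 kg = 7,760 kg (over)
Q4 2020–Q3 2021: 1,006 kg + 1,045 kg + 5,320 kg + 1,924 kg = 9,295 kg (over)
6 windows exceed the threshold.

6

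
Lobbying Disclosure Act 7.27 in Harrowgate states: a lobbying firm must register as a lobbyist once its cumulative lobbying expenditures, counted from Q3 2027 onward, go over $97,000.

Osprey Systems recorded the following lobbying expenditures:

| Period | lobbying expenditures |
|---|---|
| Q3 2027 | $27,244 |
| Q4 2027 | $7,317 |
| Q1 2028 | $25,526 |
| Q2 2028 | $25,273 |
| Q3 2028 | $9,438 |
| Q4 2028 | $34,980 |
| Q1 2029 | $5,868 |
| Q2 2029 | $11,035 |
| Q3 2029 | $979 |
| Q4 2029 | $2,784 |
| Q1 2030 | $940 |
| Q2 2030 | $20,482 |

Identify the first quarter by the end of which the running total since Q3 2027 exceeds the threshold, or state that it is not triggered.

Through Q3 2027: $27,244
Through Q4 2027: $34,561
Through Q1 2028: $60,087
Through Q2 2028: $85,360
Through Q3 2028: $94,798
Through Q4 2028: $129,778 ← exceeds threshold

Q4 2028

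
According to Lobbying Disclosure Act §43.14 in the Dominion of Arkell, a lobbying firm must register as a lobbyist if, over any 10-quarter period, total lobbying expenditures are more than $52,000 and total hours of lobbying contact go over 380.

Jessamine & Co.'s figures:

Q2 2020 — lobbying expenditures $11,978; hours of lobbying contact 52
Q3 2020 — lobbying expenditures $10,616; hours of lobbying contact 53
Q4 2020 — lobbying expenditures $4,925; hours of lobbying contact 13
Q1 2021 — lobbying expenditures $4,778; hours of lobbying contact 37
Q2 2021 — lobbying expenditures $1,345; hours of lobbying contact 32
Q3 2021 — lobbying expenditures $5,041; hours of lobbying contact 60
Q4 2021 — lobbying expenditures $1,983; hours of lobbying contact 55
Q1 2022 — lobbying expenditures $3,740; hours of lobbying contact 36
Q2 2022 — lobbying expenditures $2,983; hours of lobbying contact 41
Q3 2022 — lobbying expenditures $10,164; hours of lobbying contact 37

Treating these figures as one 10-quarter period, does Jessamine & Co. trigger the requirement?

Total lobbying expenditures: $11,978 + $10,616 + $4,925 + $4,778 + $1,345 + $5,041 + $1,983 + $3,740 + $2,983 + $10,164 = $57,553 (> $52,000).
Total hours of lobbying contact: 52 + 53 + 13 + 37 + 32 + 60 + 55 + 36 + 41 + 37 = 416 (> 380).
The test is 'and': both thresholds are exceeded.

Yes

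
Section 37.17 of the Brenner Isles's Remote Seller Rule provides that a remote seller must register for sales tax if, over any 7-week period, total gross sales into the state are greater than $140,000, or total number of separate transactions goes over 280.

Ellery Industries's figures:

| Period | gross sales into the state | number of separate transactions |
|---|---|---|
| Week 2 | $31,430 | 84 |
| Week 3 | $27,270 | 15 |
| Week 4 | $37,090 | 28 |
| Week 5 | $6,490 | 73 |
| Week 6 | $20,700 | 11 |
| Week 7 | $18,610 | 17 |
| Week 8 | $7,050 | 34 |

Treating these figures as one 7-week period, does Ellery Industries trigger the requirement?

Total gross sales into the state: $31,430 + $27,270 + $37,090 + $6,490 + $20,700 + $18,610 + $7,050 = $148,640 (> $140,000).
Total number of separate transactions: 84 + 15 + 28 + 73 + 11 + 17 + 34 = 262 (≤ 280).
The test is 'or': at least one threshold is exceeded.

Yes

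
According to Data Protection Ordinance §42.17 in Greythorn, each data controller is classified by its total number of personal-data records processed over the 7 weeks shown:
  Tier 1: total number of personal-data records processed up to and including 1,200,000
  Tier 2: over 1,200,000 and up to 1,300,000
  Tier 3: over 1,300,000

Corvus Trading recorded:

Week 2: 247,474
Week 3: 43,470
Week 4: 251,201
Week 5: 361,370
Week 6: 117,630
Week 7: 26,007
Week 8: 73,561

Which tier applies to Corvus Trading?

Total number of personal-data records processed: 247,474 + 43,470 + 251,201 + 361,370 + 117,630 + 26,007 + 73,561 = 1,120,713.
1,120,713 ≤ 1,200,000, so Tier 1 applies.

Tier 1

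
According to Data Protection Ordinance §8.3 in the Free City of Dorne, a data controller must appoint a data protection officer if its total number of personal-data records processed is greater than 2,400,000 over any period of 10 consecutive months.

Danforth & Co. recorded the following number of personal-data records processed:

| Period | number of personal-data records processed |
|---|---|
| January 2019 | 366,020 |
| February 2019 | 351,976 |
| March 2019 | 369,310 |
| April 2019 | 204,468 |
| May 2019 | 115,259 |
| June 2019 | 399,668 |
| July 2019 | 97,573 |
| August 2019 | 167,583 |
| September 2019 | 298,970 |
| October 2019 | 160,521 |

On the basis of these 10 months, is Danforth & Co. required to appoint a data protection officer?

Total number of personal-data records processed: 366,020 + 351,976 + 369,310 + 204,468 + 115,259 + 399,668 + 97,573 + 167,583 + 298,970 + 160,521 = 2,531,348.
2,531,348 > 2,400,000, so the threshold is exceeded.

Yes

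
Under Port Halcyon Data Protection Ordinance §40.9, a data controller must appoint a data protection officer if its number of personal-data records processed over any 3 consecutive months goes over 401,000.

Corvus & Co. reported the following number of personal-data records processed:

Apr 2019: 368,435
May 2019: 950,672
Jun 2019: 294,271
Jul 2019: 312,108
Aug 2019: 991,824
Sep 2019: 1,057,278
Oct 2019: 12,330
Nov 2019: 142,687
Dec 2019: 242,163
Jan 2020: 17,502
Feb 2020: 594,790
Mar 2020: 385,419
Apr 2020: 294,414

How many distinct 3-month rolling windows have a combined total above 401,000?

10

Apr 2019–Jun 2019: 368,435 + 950,672 + 294,271 = 1,613,378 (over)
May 2019–Jul 2019: 950,672 + 294,271 + 312,108 = 1,557,051 (over)
Jun 2019–Aug 2019: 294,271 + 312,108 + 991,824 = 1,598,203 (over)
Jul 2019–Sep 2019: 312,108 + 991,824 + 1,057,278 = 2,361,210 (over)
Aug 2019–Oct 2019: 991,824 + 1,057,278 + 12,330 = 2,061,432 (over)
Sep 2019–Nov 2019: 1,057,278 + 12,330 + 142,687 = 1,212,295 (over)
Oct 2019–Dec 2019: 12,330 + 142,687 + 242,163 = 397,180 (under)
Nov 2019–Jan 2020: 142,687 + 242,163 + 17,502 = 402,352 (over)
Dec 2019–Feb 2020: 242,163 + 17,502 + 594,790 = 854,455 (over)
Jan 2020–Mar 2020: 17,502 + 594,790 + 385,419 = 997,711 (over)
Feb 2020–Apr 2020: 594,790 + 385,419 + 294,414 = 1,274,623 (over)
10 windows exceed the threshold.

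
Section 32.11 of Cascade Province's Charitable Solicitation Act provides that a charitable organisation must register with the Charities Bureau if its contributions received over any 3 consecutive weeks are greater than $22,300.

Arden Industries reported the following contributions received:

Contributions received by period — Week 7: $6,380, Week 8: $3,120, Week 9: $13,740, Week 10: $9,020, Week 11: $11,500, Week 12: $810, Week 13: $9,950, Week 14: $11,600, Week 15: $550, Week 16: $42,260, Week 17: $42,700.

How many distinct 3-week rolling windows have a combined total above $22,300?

Week 7–Week 9: $6,380 + $3,120 + $13,740 = $23,240 (over)
Week 8–Week 10: $3,120 + $13,740 + $9,020 = $25,880 (over)
Week 9–Week 11: $13,740 + $9,020 + $11,500 = $34,260 (over)
Week 10–Week 12: $9,020 + $11,500 + $810 = $21,330 (under)
Week 11–Week 13: $11,500 + $810 + $9,950 = $22,260 (under)
Week 12–Week 14: $810 + $9,950 + $11,600 = $22,360 (over)
Week 13–Week 15: $9,950 + $11,600 + $550 = $22,100 (under)
Week 14–Week 16: $11,600 + $550 + $42,260 = $54,410 (over)
Week 15–Week 17: $550 + $42,260 + $42,700 = $85,510 (over)
6 windows exceed the threshold.

6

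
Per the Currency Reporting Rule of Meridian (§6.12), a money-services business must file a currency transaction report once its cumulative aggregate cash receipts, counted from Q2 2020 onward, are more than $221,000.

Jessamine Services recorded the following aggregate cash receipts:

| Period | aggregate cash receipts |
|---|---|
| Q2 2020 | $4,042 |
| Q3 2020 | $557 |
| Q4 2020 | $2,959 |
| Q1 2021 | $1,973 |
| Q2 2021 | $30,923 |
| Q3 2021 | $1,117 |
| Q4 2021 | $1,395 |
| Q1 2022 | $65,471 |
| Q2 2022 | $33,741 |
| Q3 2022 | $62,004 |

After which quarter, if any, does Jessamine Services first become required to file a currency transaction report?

Through Q2 2020: $4,042
Through Q3 2020: $4,599
Through Q4 2020: $7,558
Through Q1 2021: $9,531
Through Q2 2021: $40,454
Through Q3 2021: $41,571
Through Q4 2021: $42,966
Through Q1 2022: $108,437
Through Q2 2022: $142,178
Through Q3 2022: $204,182
Final cumulative total $204,182 ≤ $221,000; the threshold is never exceeded.

Not triggered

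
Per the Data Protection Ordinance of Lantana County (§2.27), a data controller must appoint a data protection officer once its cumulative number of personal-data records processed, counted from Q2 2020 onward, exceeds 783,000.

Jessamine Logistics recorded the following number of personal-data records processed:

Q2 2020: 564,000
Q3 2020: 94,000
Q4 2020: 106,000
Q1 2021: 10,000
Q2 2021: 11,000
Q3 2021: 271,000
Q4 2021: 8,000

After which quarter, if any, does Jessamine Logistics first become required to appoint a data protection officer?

Q2 2021

Through Q2 2020: 564,000
Through Q3 2020: 658,000
Through Q4 2020: 764,000
Through Q1 2021: 774,000
Through Q2 2021: 785,000 ← exceeds threshold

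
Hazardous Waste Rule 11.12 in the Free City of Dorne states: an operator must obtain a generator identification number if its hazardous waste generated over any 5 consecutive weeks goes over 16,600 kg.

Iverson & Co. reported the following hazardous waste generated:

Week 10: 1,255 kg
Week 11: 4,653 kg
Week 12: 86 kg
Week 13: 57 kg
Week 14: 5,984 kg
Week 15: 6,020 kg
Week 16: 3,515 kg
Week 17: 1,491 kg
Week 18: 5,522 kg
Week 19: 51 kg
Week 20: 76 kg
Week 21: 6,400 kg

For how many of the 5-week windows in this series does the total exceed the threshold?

Week 10–Week 14: 1,255 kg + 4,653 kg + 86 kg + 57 kg + 5,984 kg = 12,035 kg (under)
Week 11–Week 15: 4,653 kg + 86 kg + 57 kg + 5,984 kg + 6,020 kg = 16,800 kg (over)
Week 12–Week 16: 86 kg + 57 kg + 5,984 kg + 6,020 kg + 3,515 kg = 15,662 kg (under)
Week 13–Week 17: 57 kg + 5,984 kg + 6,020 kg + 3,515 kg + 1,491 kg = 17,067 kg (over)
Week 14–Week 18: 5,984 kg + 6,020 kg + 3,515 kg + 1,491 kg + 5,522 kg = 22,532 kg (over)
Week 15–Week 19: 6,020 kg + 3,515 kg + 1,491 kg + 5,522 kg + 51 kg = 16,599 kg (under)
Week 16–Week 20: 3,515 kg + 1,491 kg + 5,522 kg + 51 kg + 76 kg = 10,655 kg (under)
Week 17–Week 21: 1,491 kg + 5,522 kg + 51 kg + 76 kg + 6,400 kg = 13,540 kg (under)
3 windows exceed the threshold.

3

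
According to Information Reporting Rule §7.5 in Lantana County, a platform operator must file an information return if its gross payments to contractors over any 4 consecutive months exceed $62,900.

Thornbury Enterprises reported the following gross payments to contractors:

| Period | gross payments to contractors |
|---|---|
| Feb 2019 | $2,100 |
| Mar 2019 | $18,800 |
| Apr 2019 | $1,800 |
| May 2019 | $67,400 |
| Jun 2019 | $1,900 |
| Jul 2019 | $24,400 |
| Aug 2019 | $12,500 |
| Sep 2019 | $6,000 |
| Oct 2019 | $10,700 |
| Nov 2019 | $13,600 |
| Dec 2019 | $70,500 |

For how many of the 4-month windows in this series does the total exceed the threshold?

Feb 2019–May 2019: $2,100 + $18,800 + $1,800 + $67,400 = $90,100 (over)
Mar 2019–Jun 2019: $18,800 + $1,800 + $67,400 + $1,900 = $89,900 (over)
Apr 2019–Jul 2019: $1,800 + $67,400 + $1,900 + $24,400 = $95,500 (over)
May 2019–Aug 2019: $67,400 + $1,900 + $24,400 + $12,500 = $106,200 (over)
Jun 2019–Sep 2019: $1,900 + $24,400 + $12,500 + $6,000 = $44,800 (under)
Jul 2019–Oct 2019: $24,400 + $12,500 + $6,000 + $10,700 = $53,600 (under)
Aug 2019–Nov 2019: $12,500 + $6,000 + $10,700 + $13,600 = $42,800 (under)
Sep 2019–Dec 2019: $6,000 + $10,700 + $13,600 + $70,500 = $100,800 (over)
5 windows exceed the threshold.

5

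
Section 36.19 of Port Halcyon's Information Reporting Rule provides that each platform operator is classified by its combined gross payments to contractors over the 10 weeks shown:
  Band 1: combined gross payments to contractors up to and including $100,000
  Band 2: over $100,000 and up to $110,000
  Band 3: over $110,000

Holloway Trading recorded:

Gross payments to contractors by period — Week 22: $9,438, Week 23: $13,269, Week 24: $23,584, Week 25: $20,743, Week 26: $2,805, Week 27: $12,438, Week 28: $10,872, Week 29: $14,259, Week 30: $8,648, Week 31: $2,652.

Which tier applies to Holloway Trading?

Combined gross payments to contractors: $9,438 + $13,269 + $23,584 + $20,743 + $2,805 + $12,438 + $10,872 + $14,259 + $8,648 + $2,652 = $118,708.
$118,708 > $110,000, so Band 3 applies.

Band 3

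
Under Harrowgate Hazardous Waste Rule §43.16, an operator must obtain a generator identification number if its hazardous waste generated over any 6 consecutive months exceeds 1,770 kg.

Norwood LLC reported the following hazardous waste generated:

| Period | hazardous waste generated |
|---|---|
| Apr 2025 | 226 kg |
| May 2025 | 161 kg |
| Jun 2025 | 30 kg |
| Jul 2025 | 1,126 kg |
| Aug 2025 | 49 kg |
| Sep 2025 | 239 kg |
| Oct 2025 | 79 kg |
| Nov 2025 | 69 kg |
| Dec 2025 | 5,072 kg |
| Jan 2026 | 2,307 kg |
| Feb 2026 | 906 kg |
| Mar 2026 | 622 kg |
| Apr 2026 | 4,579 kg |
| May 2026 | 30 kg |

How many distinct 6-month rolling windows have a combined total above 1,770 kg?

Apr 2025–Sep 2025: 226 kg + 161 kg + 30 kg + 1,126 kg + 49 kg + 239 kg = 1,831 kg (over)
May 2025–Oct 2025: 161 kg + 30 kg + 1,126 kg + 49 kg + 239 kg + 79 kg = 1,684 kg (under)
Jun 2025–Nov 2025: 30 kg + 1,126 kg + 49 kg + 239 kg + 79 kg + 69 kg = 1,592 kg (under)
Jul 2025–Dec 2025: 1,126 kg + 49 kg + 239 kg + 79 kg + 69 kg + 5,072 kg = 6,634 kg (over)
Aug 2025–Jan 2026: 49 kg + 239 kg + 79 kg + 69 kg + 5,072 kg + 2,307 kg = 7,815 kg (over)
Sep 2025–Feb 2026: 239 kg + 79 kg + 69 kg + 5,072 kg + 2,307 kg + 906 kg = 8,672 kg (over)
Oct 2025–Mar 2026: 79 kg + 69 kg + 5,072 kg + 2,307 kg + 906 kg + 622 kg = 9,055 kg (over)
Nov 2025–Apr 2026: 69 kg + 5,072 kg + 2,307 kg + 906 kg + 622 kg + 4,579 kg = 13,555 kg (over)
Dec 2025–May 2026: 5,072 kg + 2,307 kg + 906 kg + 622 kg + 4,579 kg + 30 kg = 13,516 kg (over)
7 windows exceed the threshold.

7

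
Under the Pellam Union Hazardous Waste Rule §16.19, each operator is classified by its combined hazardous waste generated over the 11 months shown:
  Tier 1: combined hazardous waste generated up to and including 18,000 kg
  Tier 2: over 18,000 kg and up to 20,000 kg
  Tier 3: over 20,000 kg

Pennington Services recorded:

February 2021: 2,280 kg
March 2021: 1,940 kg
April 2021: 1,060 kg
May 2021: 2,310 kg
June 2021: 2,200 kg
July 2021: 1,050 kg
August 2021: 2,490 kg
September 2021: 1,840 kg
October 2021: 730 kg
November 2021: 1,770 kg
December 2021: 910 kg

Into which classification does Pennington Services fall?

Combined hazardous waste generated: 2,280 kg + 1,940 kg + 1,060 kg + 2,310 kg + 2,200 kg + 1,050 kg + 2,490 kg + 1,840 kg + 730 kg + 1,770 kg + 910 kg = 18,580 kg.
18,000 kg < 18,580 kg ≤ 20,000 kg, so Tier 2 applies.

Tier 2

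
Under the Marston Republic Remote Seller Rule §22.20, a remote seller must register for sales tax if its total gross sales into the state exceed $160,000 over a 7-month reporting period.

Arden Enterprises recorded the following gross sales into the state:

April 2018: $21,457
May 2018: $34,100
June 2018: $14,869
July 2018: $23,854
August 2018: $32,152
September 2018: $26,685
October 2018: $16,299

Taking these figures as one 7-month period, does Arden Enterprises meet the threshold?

Total gross sales into the state: $21,457 + $34,100 + $14,869 + $23,854 + $32,152 + $26,685 + $16,299 = $169,416.
$169,416 > $160,000, so the threshold is exceeded.

Yes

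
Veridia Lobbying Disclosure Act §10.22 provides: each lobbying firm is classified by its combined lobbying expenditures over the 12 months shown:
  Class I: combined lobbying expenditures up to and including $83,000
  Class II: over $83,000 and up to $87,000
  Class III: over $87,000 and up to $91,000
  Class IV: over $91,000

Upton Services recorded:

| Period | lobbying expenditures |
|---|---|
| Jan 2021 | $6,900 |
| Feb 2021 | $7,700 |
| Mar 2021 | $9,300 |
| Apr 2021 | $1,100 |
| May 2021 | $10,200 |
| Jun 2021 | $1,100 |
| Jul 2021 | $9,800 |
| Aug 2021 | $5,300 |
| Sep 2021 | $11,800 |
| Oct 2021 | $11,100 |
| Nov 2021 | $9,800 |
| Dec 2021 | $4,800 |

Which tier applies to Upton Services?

Class III

Combined lobbying expenditures: $6,900 + $7,700 + $9,300 + $1,100 + $10,200 + $1,100 + $9,800 + $5,300 + $11,800 + $11,100 + $9,800 + $4,800 = $88,900.
$87,000 < $88,900 ≤ $91,000, so Class III applies.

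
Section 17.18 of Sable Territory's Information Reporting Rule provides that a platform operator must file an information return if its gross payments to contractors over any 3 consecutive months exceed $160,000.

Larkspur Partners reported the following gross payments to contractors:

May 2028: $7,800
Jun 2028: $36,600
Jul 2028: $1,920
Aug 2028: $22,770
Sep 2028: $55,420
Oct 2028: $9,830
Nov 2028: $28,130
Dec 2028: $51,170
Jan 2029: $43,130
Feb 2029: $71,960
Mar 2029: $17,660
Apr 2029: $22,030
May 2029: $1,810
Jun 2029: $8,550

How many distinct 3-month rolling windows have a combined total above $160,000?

1

May 2028–Jul 2028: $7,800 + $36,600 + $1,920 = $46,320 (under)
Jun 2028–Aug 2028: $36,600 + $1,920 + $22,770 = $61,290 (under)
Jul 2028–Sep 2028: $1,920 + $22,770 + $55,420 = $80,110 (under)
Aug 2028–Oct 2028: $22,770 + $55,420 + $9,830 = $88,020 (under)
Sep 2028–Nov 2028: $55,420 + $9,830 + $28,130 = $93,380 (under)
Oct 2028–Dec 2028: $9,830 + $28,130 + $51,170 = $89,130 (under)
Nov 2028–Jan 2029: $28,130 + $51,170 + $43,130 = $122,430 (under)
Dec 2028–Feb 2029: $51,170 + $43,130 + $71,960 = $166,260 (over)
Jan 2029–Mar 2029: $43,130 + $71,960 + $17,660 = $132,750 (under)
Feb 2029–Apr 2029: $71,960 + $17,660 + $22,030 = $111,650 (under)
Mar 2029–May 2029: $17,660 + $22,030 + $1,810 = $41,500 (under)
Apr 2029–Jun 2029: $22,030 + $1,810 + $8,550 = $32,390 (under)
1 window exceeds the threshold.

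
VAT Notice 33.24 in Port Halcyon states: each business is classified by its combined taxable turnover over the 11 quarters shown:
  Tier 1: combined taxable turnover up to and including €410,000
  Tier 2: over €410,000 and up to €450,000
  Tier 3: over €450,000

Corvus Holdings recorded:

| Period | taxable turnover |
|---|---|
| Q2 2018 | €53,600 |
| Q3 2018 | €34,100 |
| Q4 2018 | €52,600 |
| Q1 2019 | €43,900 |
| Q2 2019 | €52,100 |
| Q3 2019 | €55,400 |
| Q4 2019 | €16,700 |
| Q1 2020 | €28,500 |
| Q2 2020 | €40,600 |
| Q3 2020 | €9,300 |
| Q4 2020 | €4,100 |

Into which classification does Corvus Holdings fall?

Tier 1

Combined taxable turnover: €53,600 + €34,100 + €52,600 + €43,900 + €52,100 + €55,400 + €16,700 + €28,500 + €40,600 + €9,300 + €4,100 = €390,900.
€390,900 ≤ €410,000, so Tier 1 applies.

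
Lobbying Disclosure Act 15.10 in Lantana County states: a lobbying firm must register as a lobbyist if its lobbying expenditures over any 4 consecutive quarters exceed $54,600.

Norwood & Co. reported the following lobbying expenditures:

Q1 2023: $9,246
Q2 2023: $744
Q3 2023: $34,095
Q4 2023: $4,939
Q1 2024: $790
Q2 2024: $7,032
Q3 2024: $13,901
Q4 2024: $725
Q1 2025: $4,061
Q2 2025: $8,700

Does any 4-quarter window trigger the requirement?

Q1 2023–Q4 2023: $9,246 + $744 + $34,095 + $4,939 = $49,024 (under)
Q2 2023–Q1 2024: $744 + $34,095 + $4,939 + $790 = $40,568 (under)
Q3 2023–Q2 2024: $34,095 + $4,939 + $790 + $7,032 = $46,856 (under)
Q4 2023–Q3 2024: $4,939 + $790 + $7,032 + $13,901 = $26,662 (under)
Q1 2024–Q4 2024: $790 + $7,032 + $13,901 + $725 = $22,448 (under)
Q2 2024–Q1 2025: $7,032 + $13,901 + $725 + $4,061 = $25,719 (under)
Q3 2024–Q2 2025: $13,901 + $725 + $4,061 + $8,700 = $27,387 (under)
No window exceeds $54,600.

No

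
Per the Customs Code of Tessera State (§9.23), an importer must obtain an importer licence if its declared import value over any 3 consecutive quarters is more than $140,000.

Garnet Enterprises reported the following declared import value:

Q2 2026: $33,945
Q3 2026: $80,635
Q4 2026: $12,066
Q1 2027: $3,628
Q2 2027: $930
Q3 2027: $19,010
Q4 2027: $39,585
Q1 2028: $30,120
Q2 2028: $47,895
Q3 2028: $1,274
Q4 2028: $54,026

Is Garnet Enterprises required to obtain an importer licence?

Q2 2026–Q4 2026: $33,945 + $80,635 + $12,066 = $126,646 (under)
Q3 2026–Q1 2027: $80,635 + $12,066 + $3,628 = $96,329 (under)
Q4 2026–Q2 2027: $12,066 + $3,628 + $930 = $16,624 (under)
Q1 2027–Q3 2027: $3,628 + $930 + $19,010 = $23,568 (under)
Q2 2027–Q4 2027: $930 + $19,010 + $39,585 = $59,525 (under)
Q3 2027–Q1 2028: $19,010 + $39,585 + $30,120 = $88,715 (under)
Q4 2027–Q2 2028: $39,585 + $30,120 + $47,895 = $117,600 (under)
Q1 2028–Q3 2028: $30,120 + $47,895 + $1,274 = $79,289 (under)
Q2 2028–Q4 2028: $47,895 + $1,274 + $54,026 = $103,195 (under)
No window exceeds $140,000.

No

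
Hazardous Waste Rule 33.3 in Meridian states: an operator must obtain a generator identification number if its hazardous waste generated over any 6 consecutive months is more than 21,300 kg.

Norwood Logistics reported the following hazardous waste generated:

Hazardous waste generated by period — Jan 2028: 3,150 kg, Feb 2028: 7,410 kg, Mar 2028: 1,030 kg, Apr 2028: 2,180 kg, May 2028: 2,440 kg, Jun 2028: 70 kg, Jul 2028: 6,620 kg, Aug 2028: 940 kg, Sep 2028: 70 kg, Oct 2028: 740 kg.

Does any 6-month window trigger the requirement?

No

Jan 2028–Jun 2028: 3,150 kg + 7,410 kg + 1,030 kg + 2,180 kg + 2,440 kg + 70 kg = 16,280 kg (under)
Feb 2028–Jul 2028: 7,410 kg + 1,030 kg + 2,180 kg + 2,440 kg + 70 kg + 6,620 kg = 19,750 kg (under)
Mar 2028–Aug 2028: 1,030 kg + 2,180 kg + 2,440 kg + 70 kg + 6,620 kg + 940 kg = 13,280 kg (under)
Apr 2028–Sep 2028: 2,180 kg + 2,440 kg + 70 kg + 6,620 kg + 940 kg + 70 kg = 12,320 kg (under)
May 2028–Oct 2028: 2,440 kg + 70 kg + 6,620 kg + 940 kg + 70 kg + 740 kg = 10,880 kg (under)
No window exceeds 21,300 kg.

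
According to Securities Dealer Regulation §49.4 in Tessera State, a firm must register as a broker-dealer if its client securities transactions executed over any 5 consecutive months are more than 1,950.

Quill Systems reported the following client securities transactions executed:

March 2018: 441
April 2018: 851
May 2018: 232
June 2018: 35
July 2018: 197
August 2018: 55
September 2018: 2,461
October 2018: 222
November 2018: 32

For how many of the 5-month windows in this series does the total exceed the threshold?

3

March 2018–July 2018: 441 + 851 + 232 + 35 + 197 = 1,756 (under)
April 2018–August 2018: 851 + 232 + 35 + 197 + 55 = 1,370 (under)
May 2018–September 2018: 232 + 35 + 197 + 55 + 2,461 = 2,980 (over)
June 2018–October 2018: 35 + 197 + 55 + 2,461 + 222 = 2,970 (over)
July 2018–November 2018: 197 + 55 + 2,461 + 222 + 32 = 2,967 (over)
3 windows exceed the threshold.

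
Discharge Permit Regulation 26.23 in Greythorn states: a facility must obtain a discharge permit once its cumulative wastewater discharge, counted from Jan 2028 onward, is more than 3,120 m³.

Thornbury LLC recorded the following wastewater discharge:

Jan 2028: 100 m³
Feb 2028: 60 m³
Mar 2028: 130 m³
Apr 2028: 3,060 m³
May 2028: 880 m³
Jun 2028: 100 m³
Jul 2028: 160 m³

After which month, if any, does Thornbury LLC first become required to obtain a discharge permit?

Apr 2028

Through Jan 2028: 100 m³
Through Feb 2028: 160 m³
Through Mar 2028: 290 m³
Through Apr 2028: 3,350 m³ ← exceeds threshold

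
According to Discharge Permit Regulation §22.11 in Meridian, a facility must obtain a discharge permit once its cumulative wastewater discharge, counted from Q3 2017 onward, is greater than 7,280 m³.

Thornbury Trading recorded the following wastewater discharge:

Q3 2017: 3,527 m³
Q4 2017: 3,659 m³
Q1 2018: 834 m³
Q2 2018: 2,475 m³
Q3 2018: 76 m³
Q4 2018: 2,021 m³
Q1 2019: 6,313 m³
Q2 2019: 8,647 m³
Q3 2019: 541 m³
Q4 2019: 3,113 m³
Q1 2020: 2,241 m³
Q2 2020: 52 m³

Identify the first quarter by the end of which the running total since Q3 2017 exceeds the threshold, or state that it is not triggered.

Through Q3 2017: 3,527 m³
Through Q4 2017: 7,186 m³
Through Q1 2018: 8,020 m³ ← exceeds threshold

Q1 2018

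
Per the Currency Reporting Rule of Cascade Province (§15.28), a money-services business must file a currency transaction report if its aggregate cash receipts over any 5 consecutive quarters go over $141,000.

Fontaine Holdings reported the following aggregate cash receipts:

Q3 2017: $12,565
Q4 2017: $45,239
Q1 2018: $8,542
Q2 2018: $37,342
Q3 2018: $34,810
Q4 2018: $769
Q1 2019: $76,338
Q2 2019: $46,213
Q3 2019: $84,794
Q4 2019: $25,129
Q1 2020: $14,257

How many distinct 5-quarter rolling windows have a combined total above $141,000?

Q3 2017–Q3 2018: $12,565 + $45,239 + $8,542 + $37,342 + $34,810 = $138,498 (under)
Q4 2017–Q4 2018: $45,239 + $8,542 + $37,342 + $34,810 + $769 = $126,702 (under)
Q1 2018–Q1 2019: $8,542 + $37,342 + $34,810 + $769 + $76,338 = $157,801 (over)
Q2 2018–Q2 2019: $37,342 + $34,810 + $769 + $76,338 + $46,213 = $195,472 (over)
Q3 2018–Q3 2019: $34,810 + $769 + $76,338 + $46,213 + $84,794 = $242,924 (over)
Q4 2018–Q4 2019: $769 + $76,338 + $46,213 + $84,794 + $25,129 = $233,243 (over)
Q1 2019–Q1 2020: $76,338 + $46,213 + $84,794 + $25,129 + $14,257 = $246,731 (over)
5 windows exceed the threshold.

5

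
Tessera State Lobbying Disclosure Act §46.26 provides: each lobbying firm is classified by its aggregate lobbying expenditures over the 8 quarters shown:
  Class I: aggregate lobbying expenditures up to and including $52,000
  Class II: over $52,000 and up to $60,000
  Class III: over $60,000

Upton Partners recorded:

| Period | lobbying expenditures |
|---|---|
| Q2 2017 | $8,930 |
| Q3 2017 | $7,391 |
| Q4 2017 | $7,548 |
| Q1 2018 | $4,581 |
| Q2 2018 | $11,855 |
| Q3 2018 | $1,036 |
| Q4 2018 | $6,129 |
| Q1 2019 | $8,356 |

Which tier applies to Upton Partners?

Class II

Aggregate lobbying expenditures: $8,930 + $7,391 + $7,548 + $4,581 + $11,855 + $1,036 + $6,129 + $8,356 = $55,826.
$52,000 < $55,826 ≤ $60,000, so Class II applies.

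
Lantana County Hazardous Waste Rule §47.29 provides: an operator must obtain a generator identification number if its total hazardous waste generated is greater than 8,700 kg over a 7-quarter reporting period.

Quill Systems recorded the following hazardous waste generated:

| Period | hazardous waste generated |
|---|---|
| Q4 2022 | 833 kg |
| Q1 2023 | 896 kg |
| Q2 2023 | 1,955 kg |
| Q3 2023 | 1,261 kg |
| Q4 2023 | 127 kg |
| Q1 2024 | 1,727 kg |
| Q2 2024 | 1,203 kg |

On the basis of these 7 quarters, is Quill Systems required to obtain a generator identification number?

Total hazardous waste generated: 833 kg + 896 kg + 1,955 kg + 1,261 kg + 127 kg + 1,727 kg + 1,203 kg = 8,002 kg.
8,002 kg ≤ 8,700 kg, so the threshold is not exceeded.

No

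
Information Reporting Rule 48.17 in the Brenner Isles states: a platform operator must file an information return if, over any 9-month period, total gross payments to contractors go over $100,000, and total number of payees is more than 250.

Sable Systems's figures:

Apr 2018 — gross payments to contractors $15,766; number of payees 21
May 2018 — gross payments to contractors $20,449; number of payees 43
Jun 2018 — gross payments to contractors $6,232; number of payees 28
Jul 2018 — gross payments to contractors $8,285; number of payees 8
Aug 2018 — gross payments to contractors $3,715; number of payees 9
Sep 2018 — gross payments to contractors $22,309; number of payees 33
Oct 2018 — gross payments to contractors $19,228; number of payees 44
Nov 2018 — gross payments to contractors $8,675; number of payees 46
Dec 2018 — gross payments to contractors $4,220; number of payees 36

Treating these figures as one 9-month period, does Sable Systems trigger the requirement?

Total gross payments to contractors: $15,766 + $20,449 + $6,232 + $8,285 + $3,715 + $22,309 + $19,228 + $8,675 + $4,220 = $108,879 (> $100,000).
Total number of payees: 21 + 43 + 28 + 8 + 9 + 33 + 44 + 46 + 36 = 268 (> 250).
The test is 'and': both thresholds are exceeded.

Yes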